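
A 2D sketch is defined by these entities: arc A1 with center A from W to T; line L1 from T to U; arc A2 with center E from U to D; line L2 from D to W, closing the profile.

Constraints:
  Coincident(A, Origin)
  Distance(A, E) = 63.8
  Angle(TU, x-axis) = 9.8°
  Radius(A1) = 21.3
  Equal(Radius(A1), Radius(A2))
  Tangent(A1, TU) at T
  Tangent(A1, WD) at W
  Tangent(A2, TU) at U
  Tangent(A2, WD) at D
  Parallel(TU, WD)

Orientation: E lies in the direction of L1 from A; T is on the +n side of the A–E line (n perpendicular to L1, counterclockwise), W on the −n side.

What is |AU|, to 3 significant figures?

67.3

The slot axis is L1's direction at 9.8°, so u = (cos 9.8°, sin 9.8°) = (0.985, 0.170) and n = (−sin 9.8°, cos 9.8°) = (-0.170, 0.985). A is at the origin and E lies 63.8 along u from A, so E = 63.8·u = (62.9, 10.9). Tangency of A1 to both parallel lines with radius 21.3 puts T and W at A ± 21.3·n: T = (-3.63, 21.0), W = (3.63, -21.0). Equal radii place U and D the same way about E: U = E + 21.3·n = (59.2, 31.8), D = E − 21.3·n = (66.5, -10.1). Then |AU| = |U − A| = 67.3.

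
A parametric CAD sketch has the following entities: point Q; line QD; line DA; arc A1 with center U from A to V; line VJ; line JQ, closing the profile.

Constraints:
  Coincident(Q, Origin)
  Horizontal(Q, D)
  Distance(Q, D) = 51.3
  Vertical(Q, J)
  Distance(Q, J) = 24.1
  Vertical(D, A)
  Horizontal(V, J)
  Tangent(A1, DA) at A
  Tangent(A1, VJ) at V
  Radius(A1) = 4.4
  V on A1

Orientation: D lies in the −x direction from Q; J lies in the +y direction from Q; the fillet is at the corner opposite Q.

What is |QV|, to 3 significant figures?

52.7

Q is at the origin; QD is horizontal with |QD| = 51.3 and D on the −x side, so D = (-51.3, 0.00). Q and J share the same x with |QJ| = 24.1 and J on the +y side, so J = (0.00, 24.1). The virtual corner opposite Q is at (-51.3, 24.1). A1 meets DA tangentially, so UA is at right angles to DA and the tangent condition forces UV to be normal to VJ, with radius 4.4, so the center U sits 4.4 in from both sides at U = (-46.9, 19.7). That places the tangent points at A = (-51.3, 19.7) on DA and V = (-46.9, 24.1) on VJ. Then |QV| = |V − Q| = 52.7.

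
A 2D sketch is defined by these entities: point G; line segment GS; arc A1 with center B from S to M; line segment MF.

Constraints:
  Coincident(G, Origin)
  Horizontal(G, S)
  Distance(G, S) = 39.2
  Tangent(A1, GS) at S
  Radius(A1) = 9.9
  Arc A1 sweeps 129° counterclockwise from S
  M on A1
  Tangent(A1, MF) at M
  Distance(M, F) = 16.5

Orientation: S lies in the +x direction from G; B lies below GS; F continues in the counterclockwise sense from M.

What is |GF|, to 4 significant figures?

50.92

G is at the origin; G and S share the same y with |GS| = 39.2 and S on the +x side, so S = (39.20, 0.000). Since A1 is tangent to GS there, BS ⟂ GS, so B = S + (0, -9.9) = (39.20, -9.900). On A1, S sits at bearing 90° from B; a 129° counterclockwise sweep puts M at bearing 219°, so M = B + 9.9·(cos 219°, sin 219°) = (31.51, -16.13). Tangency of A1 to MF means the radius BM is perpendicular to MF, so MF runs along (−sin 219°, cos 219°); with |MF| = 16.5, F = (41.89, -28.95). Then |GF| = |F − G| = 50.92.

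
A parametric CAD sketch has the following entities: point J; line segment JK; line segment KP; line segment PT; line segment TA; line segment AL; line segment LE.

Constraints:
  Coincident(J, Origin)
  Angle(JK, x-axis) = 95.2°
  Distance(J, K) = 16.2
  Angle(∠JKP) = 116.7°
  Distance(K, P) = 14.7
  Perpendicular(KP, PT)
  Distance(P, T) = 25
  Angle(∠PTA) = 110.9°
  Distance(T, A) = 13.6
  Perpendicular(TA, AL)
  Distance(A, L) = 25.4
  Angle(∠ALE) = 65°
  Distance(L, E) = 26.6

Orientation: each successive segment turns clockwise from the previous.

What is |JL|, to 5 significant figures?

8.3525

J is at the origin; JK runs at 95.2° with length 16.2, so K = (-1.4682, 16.133). ∠JKP = 116.7° gives KP at 31.900° from the x-axis; with |KP| = 14.7, P = (11.012, 23.901). KP ⟂ PT, so PT runs at -58.100°; with |PT| = 25.0, T = (24.223, 2.6771). ∠PTA = 110.9° gives TA at -127.20° from the x-axis; with |TA| = 13.6, A = (16.000, -8.1557). The perpendicularity gives AL at right angles to TA, so AL runs at 142.80°; with |AL| = 25.4, L = (-4.2318, 7.2011). Then |JL| = |L − J| = 8.3525.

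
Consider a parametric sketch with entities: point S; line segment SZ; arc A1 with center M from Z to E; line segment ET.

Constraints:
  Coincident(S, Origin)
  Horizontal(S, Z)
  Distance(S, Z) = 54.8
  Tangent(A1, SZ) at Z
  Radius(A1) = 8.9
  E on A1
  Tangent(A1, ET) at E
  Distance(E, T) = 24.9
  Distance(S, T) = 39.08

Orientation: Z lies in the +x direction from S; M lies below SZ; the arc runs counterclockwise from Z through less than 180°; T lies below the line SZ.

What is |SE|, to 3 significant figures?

48.1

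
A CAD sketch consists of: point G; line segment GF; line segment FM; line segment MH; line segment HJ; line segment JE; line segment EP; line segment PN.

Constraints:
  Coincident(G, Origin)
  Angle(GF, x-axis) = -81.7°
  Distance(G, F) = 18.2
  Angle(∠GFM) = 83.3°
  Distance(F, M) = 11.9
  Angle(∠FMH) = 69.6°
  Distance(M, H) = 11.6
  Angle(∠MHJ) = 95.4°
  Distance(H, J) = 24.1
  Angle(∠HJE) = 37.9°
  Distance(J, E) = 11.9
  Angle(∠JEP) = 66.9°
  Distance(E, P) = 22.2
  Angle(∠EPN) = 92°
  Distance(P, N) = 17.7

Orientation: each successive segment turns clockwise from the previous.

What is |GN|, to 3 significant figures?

24.8

∠JEP = 66.9° gives EP at 91.4° from the x-axis; with |EP| = 22.2, P = (6.54, 4.31). ∠EPN = 92.0° gives PN at 3.40° from the x-axis; with |PN| = 17.7, N = (24.2, 5.36). Then |GN| = |N − G| = 24.8.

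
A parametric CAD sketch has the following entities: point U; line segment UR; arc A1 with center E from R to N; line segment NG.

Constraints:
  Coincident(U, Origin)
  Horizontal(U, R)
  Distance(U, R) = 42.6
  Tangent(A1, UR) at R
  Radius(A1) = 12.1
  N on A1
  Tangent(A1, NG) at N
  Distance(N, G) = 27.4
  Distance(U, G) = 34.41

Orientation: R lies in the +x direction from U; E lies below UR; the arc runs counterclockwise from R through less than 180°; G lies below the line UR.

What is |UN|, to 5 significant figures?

32.770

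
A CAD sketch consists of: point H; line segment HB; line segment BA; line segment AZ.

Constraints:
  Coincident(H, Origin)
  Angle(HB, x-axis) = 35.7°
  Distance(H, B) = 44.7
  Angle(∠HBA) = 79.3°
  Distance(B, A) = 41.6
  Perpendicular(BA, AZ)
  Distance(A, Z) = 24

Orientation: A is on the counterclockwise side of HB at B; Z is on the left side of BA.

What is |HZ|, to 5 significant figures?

38.805

∠HBA = 79.3°, so BA runs at 35.7° + (180° − 79.3°) = 136.40° from the x-axis; with |BA| = 41.6, A = B + 41.6·(cos 136.40°, sin 136.40°) = (6.1746, 54.772). BA ⟂ AZ; with |AZ| = 24.0 on the left of BA, Z = A + 24.0·(-0.68962, -0.72417) = (-10.376, 37.392). Then |HZ| = |Z − H| = 38.805.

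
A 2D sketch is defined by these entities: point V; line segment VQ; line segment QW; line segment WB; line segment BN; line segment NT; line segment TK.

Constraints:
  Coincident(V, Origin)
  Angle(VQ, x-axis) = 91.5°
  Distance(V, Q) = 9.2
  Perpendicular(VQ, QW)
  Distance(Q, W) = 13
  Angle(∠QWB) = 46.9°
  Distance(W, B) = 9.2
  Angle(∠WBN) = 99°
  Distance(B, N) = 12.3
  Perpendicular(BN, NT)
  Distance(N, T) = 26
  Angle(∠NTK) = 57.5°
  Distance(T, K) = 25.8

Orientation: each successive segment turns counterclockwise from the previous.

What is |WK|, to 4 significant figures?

8.581

BN is perpendicular to NT, so NT runs at 125.6°; with |NT| = 26.0, T = (-11.91, 30.61). ∠NTK = 57.5° gives TK at -111.9° from the x-axis; with |TK| = 25.8, K = (-21.53, 6.668). Then |WK| = |K − W| = 8.581.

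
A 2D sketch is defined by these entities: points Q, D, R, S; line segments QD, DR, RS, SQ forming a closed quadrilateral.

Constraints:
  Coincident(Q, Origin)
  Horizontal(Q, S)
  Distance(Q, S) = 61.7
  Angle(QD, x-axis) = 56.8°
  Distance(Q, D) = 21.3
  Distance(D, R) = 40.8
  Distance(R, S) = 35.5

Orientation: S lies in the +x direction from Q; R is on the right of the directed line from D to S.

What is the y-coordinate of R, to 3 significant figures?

-18.0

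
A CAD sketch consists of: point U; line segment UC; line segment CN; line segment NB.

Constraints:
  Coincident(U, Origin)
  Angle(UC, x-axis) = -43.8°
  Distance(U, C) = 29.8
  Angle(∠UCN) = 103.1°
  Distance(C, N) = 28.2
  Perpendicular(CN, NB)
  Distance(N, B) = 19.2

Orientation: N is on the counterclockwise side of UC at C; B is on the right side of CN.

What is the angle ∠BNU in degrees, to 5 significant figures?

129.70°

U is at the origin; UC runs at -43.8° with length 29.8, so C = 29.8·(cos -43.8°, sin -43.8°) = (21.508, -20.626). ∠UCN = 103.1°, so CN runs at -43.8° + (180° − 103.1°) = 33.100° from the x-axis; with |CN| = 28.2, N = C + 28.2·(cos 33.100°, sin 33.100°) = (45.132, -5.2258). CN ⟂ NB; with |NB| = 19.2 on the right of CN, B = N + 19.2·(0.54610, -0.83772) = (55.617, -21.310). Then cos ∠BNU = NB·NU / (|NB||NU|), giving 129.70°.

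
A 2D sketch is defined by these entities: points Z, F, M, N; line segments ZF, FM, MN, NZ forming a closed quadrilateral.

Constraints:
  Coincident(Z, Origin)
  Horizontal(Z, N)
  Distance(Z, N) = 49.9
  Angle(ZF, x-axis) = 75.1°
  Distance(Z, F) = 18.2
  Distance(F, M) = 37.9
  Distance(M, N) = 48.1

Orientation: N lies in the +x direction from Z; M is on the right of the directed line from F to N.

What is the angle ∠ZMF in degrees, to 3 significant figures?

14.8°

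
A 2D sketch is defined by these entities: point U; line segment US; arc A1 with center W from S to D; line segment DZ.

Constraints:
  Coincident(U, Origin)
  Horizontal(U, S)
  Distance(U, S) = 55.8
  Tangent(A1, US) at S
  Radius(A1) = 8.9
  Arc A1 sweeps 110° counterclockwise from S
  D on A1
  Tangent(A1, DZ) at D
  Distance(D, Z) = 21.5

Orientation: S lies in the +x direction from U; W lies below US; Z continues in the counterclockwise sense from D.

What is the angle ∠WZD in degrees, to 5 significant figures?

22.487°

On A1, S sits at bearing 90° from W; a 110° counterclockwise sweep puts D at bearing 200°, so D = W + 8.9·(cos 200°, sin 200°) = (47.437, -11.944). The tangent condition forces WD to be normal to DZ, so DZ runs along (−sin 200°, cos 200°); with |DZ| = 21.5, Z = (54.790, -32.147). Then cos ∠WZD = ZW·ZD / (|ZW||ZD|), giving 22.487°.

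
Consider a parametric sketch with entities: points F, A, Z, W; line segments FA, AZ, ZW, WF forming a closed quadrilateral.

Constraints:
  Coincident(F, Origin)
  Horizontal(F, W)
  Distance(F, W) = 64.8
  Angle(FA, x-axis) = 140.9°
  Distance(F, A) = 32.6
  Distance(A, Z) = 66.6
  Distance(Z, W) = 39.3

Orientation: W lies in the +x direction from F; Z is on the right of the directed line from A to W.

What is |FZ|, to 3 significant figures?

34.2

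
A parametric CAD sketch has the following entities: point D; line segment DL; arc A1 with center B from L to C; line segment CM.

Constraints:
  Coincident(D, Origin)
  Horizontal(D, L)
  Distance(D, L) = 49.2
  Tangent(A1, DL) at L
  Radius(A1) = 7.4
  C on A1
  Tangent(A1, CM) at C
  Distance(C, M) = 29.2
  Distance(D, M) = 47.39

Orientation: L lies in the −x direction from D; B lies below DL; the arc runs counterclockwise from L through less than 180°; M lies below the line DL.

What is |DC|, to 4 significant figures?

55.87

D is at the origin; D and L share the same y with |DL| = 49.2 and L on the −x side, so L = (-49.20, 0.000). A1 meets DL tangentially, so BL is at right angles to DL, so B = L + (0, -7.4) = (-49.20, -7.400). Since BC ⟂ CM (tangency), |BM| = √(7.4² + 29.2²) = 30.12 regardless of where C sits on A1. So M lies on both circle(D, 47.39) and circle(B, 30.12); the below-DL intersection is M = (-33.76, -33.26). C is the foot of the tangent from M: C = (-54.43, -12.64).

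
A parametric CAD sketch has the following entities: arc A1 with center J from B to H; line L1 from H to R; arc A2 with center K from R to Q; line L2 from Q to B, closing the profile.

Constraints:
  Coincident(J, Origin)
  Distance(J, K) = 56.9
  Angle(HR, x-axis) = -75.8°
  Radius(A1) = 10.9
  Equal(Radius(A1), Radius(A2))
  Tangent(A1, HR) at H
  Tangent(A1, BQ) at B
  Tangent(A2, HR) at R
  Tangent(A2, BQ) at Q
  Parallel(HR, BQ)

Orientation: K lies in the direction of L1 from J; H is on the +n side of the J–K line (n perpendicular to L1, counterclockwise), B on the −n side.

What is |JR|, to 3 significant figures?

57.9

Tangency of A1 to both parallel lines with radius 10.9 puts H and B at J ± 10.9·n: H = (10.6, 2.67), B = (-10.6, -2.67). Equal radii place R and Q the same way about K: R = K + 10.9·n = (24.5, -52.5), Q = K − 10.9·n = (3.39, -57.8). Then |JR| = |R − J| = 57.9.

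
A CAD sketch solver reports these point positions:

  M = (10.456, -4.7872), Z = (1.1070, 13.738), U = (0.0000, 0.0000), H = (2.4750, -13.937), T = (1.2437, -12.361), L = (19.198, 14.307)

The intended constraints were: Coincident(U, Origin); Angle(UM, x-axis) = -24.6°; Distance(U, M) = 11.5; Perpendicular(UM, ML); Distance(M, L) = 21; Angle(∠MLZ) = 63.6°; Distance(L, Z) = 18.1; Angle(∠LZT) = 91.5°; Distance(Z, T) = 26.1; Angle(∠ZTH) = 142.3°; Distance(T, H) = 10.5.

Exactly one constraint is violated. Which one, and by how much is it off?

Distance(T, H) = 10.5 — off by 8.50.

U = (0.00, 0.00) ✓; UM at -24.60° ✓; |UM| = 11.50 ✓; ∠(UM, ML) = 90.00° ✓; |ML| = 21.00 ✓; ∠MLZ = 63.60° ✓; |LZ| = 18.10 ✓; ∠LZT = 91.50° ✓; |ZT| = 26.10 ✓; ∠ZTH = 142.3° ✓; |TH| = 2.000 ✗.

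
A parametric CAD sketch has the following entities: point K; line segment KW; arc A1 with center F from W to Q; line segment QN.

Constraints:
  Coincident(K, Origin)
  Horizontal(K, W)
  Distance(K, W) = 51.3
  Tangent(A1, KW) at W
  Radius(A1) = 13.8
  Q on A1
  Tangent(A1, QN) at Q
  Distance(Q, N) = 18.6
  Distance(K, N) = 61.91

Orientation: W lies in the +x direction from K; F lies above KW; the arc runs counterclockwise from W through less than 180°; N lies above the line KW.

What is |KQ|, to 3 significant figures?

65.9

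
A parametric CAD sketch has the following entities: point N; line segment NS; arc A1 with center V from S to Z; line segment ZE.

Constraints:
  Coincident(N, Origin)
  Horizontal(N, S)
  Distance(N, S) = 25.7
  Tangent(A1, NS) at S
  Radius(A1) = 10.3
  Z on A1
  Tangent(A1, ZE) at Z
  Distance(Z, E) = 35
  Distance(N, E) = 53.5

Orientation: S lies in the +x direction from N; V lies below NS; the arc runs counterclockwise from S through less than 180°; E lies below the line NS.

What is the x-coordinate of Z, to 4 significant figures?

15.84

Checks: |VZ| = 10.30 ✓; ∠(VZ, ZE) = 90.00° ✓; |ZE| = 35.00 ✓; |NE| = 53.50 ✓.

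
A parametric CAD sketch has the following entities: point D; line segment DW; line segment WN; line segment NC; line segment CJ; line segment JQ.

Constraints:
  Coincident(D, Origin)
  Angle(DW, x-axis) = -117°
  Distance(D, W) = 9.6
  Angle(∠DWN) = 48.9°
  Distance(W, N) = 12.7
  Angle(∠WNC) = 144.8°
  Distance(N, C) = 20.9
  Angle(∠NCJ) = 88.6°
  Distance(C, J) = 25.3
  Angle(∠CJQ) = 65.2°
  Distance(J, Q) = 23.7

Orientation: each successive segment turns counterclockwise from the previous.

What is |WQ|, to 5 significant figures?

12.026

D is at the origin; DW runs at -117.0° with length 9.6, so W = (-4.3583, -8.5537). ∠DWN = 48.9° gives WN at 14.100° from the x-axis; with |WN| = 12.7, N = (7.9591, -5.4598). ∠WNC = 144.8° gives NC at 49.300° from the x-axis; with |NC| = 20.9, C = (21.588, 10.385). ∠NCJ = 88.6° gives CJ at 140.70° from the x-axis; with |CJ| = 25.3, J = (2.0098, 26.410). ∠CJQ = 65.2° gives JQ at -104.50° from the x-axis; with |JQ| = 23.7, Q = (-3.9242, 3.4647). Then |WQ| = |Q − W| = 12.026.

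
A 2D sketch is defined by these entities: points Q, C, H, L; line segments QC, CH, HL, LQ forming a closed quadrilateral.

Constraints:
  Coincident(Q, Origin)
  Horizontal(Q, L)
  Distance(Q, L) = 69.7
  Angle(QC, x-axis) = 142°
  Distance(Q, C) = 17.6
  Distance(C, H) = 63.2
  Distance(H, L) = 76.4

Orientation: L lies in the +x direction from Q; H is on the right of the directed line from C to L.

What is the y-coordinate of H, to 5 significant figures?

-47.681

Q is at the origin; Q and L share the same y with |QL| = 69.7 and L in +x, so L = (69.7, 0). QC runs at 142.0° with |QC| = 17.6, so C = (-13.869, 10.836). H is determined by |CH| = 63.2 and |HL| = 76.4 together: it lies at the intersection of circle(C, 63.2) and circle(L, 76.4). With |CL| = 84.269, the foot of the radical line on CL is 31.201 from C and the perpendicular offset is √(63.2² − 31.201²) = 54.961. Taking the right-of-CL solution: H = (10.005, -47.681).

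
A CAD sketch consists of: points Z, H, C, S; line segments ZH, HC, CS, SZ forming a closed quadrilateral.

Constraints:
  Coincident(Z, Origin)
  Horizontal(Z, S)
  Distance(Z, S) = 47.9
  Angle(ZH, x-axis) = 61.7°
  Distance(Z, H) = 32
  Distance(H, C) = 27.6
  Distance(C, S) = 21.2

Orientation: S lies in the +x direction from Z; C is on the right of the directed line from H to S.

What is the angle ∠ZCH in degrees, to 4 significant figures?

71.55°

Checks: Z = (0.00, 0.00) ✓; |HC| = 27.60 ✓; |CS| = 21.20 ✓.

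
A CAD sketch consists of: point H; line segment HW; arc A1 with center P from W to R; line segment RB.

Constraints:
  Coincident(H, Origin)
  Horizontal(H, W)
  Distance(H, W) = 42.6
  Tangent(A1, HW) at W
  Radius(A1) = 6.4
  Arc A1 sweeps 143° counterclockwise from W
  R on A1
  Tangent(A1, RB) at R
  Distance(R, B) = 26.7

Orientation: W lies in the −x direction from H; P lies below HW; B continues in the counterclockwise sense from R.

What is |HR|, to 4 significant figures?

47.86

H is at the origin; HW is horizontal with |HW| = 42.6 and W on the −x side, so W = (-42.60, 0.000). Tangency of A1 to HW means the radius PW is perpendicular to HW, so P = W + (0, -6.4) = (-42.60, -6.400). On A1, W sits at bearing 90° from P; a 143° counterclockwise sweep puts R at bearing 233°, so R = P + 6.4·(cos 233°, sin 233°) = (-46.45, -11.51). Then |HR| = |R − H| = 47.86.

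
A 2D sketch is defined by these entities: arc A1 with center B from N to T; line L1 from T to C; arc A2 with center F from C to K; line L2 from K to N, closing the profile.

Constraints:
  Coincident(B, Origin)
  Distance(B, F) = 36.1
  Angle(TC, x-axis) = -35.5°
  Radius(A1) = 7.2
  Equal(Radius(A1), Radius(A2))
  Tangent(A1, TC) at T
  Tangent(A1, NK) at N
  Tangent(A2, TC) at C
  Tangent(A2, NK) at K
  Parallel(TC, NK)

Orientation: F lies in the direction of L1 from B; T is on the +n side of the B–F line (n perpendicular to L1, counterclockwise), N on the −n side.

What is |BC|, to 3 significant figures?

36.8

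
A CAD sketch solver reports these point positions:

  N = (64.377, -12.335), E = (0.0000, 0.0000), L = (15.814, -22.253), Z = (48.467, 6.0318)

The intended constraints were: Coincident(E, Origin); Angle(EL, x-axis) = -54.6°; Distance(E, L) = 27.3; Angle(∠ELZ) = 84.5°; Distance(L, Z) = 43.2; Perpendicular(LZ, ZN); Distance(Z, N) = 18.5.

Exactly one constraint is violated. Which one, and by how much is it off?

Distance(Z, N) = 18.5 — off by 5.80.

E = (0.00, 0.00) ✓; EL at -54.60° ✓; |EL| = 27.30 ✓; ∠ELZ = 84.50° ✓; |LZ| = 43.20 ✓; ∠(LZ, ZN) = 90.00° ✓; |ZN| = 24.30 ✗.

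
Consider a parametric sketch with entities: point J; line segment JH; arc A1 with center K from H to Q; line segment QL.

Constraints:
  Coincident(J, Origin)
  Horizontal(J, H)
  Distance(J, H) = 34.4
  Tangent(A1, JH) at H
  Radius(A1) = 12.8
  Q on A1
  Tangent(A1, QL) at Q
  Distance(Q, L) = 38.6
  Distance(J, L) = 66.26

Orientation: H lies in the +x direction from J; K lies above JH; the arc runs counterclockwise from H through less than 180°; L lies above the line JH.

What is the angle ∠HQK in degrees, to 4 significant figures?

39.49°

Checks: |KQ| = 12.80 ✓; ∠(KQ, QL) = 90.00° ✓; |QL| = 38.60 ✓; |JL| = 66.26 ✓.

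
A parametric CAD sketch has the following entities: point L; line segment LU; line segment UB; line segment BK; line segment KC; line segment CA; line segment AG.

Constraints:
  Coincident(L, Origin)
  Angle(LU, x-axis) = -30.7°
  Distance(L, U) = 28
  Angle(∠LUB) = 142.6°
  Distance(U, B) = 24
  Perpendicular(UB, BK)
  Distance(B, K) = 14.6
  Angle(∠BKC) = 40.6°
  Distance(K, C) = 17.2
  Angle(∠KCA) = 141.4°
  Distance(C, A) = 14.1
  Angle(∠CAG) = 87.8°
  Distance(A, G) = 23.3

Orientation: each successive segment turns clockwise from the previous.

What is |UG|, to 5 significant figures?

37.734

∠KCA = 141.4° gives CA at 23.900° from the x-axis; with |CA| = 14.1, A = (40.314, -21.040). ∠CAG = 87.8° gives AG at -68.300° from the x-axis; with |AG| = 23.3, G = (48.929, -42.689). Then |UG| = |G − U| = 37.734.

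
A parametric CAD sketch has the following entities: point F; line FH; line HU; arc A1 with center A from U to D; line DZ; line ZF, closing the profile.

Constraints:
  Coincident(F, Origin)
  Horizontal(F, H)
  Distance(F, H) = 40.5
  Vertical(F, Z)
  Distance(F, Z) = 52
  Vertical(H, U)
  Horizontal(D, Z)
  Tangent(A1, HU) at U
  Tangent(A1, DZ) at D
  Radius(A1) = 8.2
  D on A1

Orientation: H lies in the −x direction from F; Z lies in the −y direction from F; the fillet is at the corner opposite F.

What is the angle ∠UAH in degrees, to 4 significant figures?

79.40°

F is at the origin; FH is horizontal with |FH| = 40.5 and H on the −x side, so H = (-40.50, 0.000). F and Z share the same x with |FZ| = 52.0 and Z on the −y side, so Z = (0.000, -52.00). The virtual corner opposite F is at (-40.50, -52.00). The tangent condition forces AU to be normal to HU and since A1 is tangent to DZ there, AD ⟂ DZ, with radius 8.2, so the center A sits 8.2 in from both sides at A = (-32.30, -43.80). That places the tangent points at U = (-40.50, -43.80) on HU and D = (-32.30, -52.00) on DZ. Then cos ∠UAH = AU·AH / (|AU||AH|), giving 79.40°.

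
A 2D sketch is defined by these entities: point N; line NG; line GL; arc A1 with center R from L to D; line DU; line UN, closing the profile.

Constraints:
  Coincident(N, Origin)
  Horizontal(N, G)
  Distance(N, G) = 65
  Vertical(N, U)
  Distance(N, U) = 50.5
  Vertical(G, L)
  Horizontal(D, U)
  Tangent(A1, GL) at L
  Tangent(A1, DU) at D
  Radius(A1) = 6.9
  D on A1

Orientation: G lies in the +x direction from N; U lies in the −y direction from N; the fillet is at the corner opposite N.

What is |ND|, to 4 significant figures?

76.98

N is at the origin; NG is horizontal with |NG| = 65.0 and G on the +x side, so G = (65.00, 0.000). N and U share the same x with |NU| = 50.5 and U on the −y side, so U = (0.000, -50.50). The virtual corner opposite N is at (65.00, -50.50). Since A1 is tangent to GL there, RL ⟂ GL and the tangent condition forces RD to be normal to DU, with radius 6.9, so the center R sits 6.9 in from both sides at R = (58.10, -43.60). That places the tangent points at L = (65.00, -43.60) on GL and D = (58.10, -50.50) on DU. Then |ND| = |D − N| = 76.98.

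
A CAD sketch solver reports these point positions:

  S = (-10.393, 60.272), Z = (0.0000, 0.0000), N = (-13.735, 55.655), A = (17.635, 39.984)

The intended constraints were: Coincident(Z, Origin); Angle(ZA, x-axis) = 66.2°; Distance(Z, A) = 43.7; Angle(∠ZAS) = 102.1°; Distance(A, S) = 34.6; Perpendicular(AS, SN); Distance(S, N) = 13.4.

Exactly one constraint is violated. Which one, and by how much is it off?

Distance(S, N) = 13.4 — off by 7.70.

Z = (0.00, 0.00) ✓; ZA at 66.20° ✓; |ZA| = 43.70 ✓; ∠ZAS = 102.1° ✓; |AS| = 34.60 ✓; ∠(AS, SN) = 90.00° ✓; |SN| = 5.700 ✗.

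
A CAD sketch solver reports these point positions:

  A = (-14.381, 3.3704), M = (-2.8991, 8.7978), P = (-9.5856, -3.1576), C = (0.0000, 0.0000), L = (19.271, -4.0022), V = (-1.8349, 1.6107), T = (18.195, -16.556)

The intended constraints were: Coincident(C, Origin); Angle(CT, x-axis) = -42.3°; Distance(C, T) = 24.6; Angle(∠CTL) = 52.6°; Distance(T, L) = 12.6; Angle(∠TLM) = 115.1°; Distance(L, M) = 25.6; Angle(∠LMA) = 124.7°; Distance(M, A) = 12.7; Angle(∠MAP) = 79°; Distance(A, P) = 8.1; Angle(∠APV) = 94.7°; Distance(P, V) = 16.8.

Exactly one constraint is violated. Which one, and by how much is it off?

Distance(P, V) = 16.8 — off by 7.70.

C = (0.00, 0.00) ✓; CT at -42.30° ✓; |CT| = 24.60 ✓; ∠CTL = 52.60° ✓; |TL| = 12.60 ✓; ∠TLM = 115.1° ✓; |LM| = 25.60 ✓; ∠LMA = 124.7° ✓; |MA| = 12.70 ✓; ∠MAP = 79.00° ✓; |AP| = 8.100 ✓; ∠APV = 94.70° ✓; |PV| = 9.100 ✗.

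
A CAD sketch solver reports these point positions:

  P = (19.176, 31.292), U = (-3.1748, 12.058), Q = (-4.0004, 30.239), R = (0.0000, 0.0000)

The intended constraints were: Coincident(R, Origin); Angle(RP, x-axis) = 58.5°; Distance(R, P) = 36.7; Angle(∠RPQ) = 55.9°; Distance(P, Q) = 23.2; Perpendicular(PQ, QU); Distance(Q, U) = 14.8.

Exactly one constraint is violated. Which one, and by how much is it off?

Distance(Q, U) = 14.8 — off by 3.40.

R = (0.00, 0.00) ✓; RP at 58.50° ✓; |RP| = 36.70 ✓; ∠RPQ = 55.90° ✓; |PQ| = 23.20 ✓; ∠(PQ, QU) = 90.00° ✓; |QU| = 18.20 ✗.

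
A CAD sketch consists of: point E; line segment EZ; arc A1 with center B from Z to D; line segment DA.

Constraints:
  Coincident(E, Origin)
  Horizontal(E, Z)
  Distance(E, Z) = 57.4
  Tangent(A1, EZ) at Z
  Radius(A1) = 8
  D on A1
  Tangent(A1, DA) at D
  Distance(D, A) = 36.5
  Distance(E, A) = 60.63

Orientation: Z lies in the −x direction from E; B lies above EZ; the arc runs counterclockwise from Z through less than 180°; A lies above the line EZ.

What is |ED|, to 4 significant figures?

49.96

E is at the origin; EZ is horizontal with |EZ| = 57.4 and Z on the −x side, so Z = (-57.40, 0.000). Since A1 is tangent to EZ there, BZ ⟂ EZ, so B = Z + (0, 8) = (-57.40, 8.000). Since BD ⟂ DA (tangency), |BA| = √(8.0² + 36.5²) = 37.37 regardless of where D sits on A1. So A lies on both circle(E, 60.63) and circle(B, 37.37); the above-EZ intersection is A = (-43.18, 42.56). D is the foot of the tangent from A: D = (-49.52, 6.611).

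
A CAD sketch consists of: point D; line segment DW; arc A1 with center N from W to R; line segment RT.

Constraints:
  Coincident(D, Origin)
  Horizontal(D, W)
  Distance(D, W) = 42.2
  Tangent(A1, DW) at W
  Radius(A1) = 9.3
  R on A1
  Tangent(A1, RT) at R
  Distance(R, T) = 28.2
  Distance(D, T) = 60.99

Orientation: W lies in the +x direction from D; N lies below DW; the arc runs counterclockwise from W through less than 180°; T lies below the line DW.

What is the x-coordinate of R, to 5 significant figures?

33.992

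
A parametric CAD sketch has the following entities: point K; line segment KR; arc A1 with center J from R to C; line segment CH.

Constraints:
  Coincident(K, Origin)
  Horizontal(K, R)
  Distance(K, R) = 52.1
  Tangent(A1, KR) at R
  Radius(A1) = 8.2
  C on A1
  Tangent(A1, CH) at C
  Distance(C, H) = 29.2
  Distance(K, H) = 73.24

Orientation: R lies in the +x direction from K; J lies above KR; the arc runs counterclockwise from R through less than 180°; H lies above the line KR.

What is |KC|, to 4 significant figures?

60.68

Checks: K = (0.00, 0.00) ✓; K.y = 0.00, R.y = 0.00 ✓; |JC| = 8.200 ✓; ∠(JC, CH) = 90.00° ✓; |CH| = 29.20 ✓; |KH| = 73.24 ✓.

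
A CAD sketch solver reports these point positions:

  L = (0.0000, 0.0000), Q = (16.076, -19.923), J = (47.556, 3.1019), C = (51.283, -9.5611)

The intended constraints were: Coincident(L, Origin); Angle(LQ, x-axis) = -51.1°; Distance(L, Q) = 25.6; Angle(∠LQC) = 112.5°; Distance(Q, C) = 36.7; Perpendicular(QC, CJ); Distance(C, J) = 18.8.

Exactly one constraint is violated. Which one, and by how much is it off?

Distance(C, J) = 18.8 — off by 5.60.

L = (0.00, 0.00) ✓; LQ at -51.10° ✓; |LQ| = 25.60 ✓; ∠LQC = 112.5° ✓; |QC| = 36.70 ✓; ∠(QC, CJ) = 90.00° ✓; |CJ| = 13.20 ✗.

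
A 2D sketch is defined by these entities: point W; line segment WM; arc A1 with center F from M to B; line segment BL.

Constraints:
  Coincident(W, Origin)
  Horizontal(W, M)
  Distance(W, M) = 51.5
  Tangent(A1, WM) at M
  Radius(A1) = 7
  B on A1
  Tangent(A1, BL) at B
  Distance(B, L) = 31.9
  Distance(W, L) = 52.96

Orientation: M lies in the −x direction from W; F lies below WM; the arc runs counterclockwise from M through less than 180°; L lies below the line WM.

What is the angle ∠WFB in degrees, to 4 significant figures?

151.1°

Checks: |FB| = 7.000 ✓; ∠(FB, BL) = 90.00° ✓; |BL| = 31.90 ✓; |WL| = 52.96 ✓.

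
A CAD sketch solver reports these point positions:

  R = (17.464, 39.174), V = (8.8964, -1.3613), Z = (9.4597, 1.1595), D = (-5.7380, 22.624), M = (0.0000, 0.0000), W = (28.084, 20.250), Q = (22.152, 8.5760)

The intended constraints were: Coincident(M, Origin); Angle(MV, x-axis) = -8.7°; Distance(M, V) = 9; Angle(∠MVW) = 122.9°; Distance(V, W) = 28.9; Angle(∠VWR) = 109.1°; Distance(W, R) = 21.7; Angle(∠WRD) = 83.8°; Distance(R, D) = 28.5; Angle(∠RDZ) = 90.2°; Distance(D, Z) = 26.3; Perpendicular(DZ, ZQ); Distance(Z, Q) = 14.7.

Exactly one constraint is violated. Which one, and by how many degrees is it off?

Perpendicular(DZ, ZQ) — off by 5.00°.

M = (0.00, 0.00) ✓; MV at -8.700° ✓; |MV| = 9.000 ✓; ∠MVW = 122.9° ✓; |VW| = 28.90 ✓; ∠VWR = 109.1° ✓; |WR| = 21.70 ✓; ∠WRD = 83.80° ✓; |RD| = 28.50 ✓; ∠RDZ = 90.20° ✓; |DZ| = 26.30 ✓; ∠(DZ, ZQ) = 85.00° ✗; |ZQ| = 14.70 ✓.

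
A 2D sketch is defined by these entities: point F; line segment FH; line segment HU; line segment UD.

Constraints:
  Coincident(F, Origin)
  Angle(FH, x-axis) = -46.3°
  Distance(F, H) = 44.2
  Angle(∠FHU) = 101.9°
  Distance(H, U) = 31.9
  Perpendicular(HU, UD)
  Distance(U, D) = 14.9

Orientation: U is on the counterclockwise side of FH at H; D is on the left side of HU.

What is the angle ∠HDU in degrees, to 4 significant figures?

64.96°

F is at the origin; FH runs at -46.3° with length 44.2, so H = 44.2·(cos -46.3°, sin -46.3°) = (30.54, -31.96). ∠FHU = 101.9°, so HU runs at -46.3° + (180° − 101.9°) = 31.80° from the x-axis; with |HU| = 31.9, U = H + 31.9·(cos 31.80°, sin 31.80°) = (57.65, -15.15). HU ⟂ UD; with |UD| = 14.9 on the left of HU, D = U + 14.9·(-0.5270, 0.8499) = (49.80, -2.482). Then cos ∠HDU = DH·DU / (|DH||DU|), giving 64.96°.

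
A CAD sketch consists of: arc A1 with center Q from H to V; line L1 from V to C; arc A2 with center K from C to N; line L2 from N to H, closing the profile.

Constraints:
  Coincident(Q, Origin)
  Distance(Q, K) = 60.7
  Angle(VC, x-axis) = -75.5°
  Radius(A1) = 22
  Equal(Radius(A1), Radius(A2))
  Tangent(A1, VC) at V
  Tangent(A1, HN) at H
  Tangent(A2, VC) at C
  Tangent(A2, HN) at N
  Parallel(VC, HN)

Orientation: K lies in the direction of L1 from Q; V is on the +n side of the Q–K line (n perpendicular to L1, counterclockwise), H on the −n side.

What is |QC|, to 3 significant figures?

64.6

The slot axis is L1's direction at -75.5°, so u = (cos -75.5°, sin -75.5°) = (0.250, -0.968) and n = (−sin -75.5°, cos -75.5°) = (0.968, 0.250). Q is at the origin and K lies 60.7 along u from Q, so K = 60.7·u = (15.2, -58.8). Tangency of A1 to both parallel lines with radius 22.0 puts V and H at Q ± 22.0·n: V = (21.3, 5.51), H = (-21.3, -5.51). Equal radii place C and N the same way about K: C = K + 22.0·n = (36.5, -53.3), N = K − 22.0·n = (-6.10, -64.3). Then |QC| = |C − Q| = 64.6.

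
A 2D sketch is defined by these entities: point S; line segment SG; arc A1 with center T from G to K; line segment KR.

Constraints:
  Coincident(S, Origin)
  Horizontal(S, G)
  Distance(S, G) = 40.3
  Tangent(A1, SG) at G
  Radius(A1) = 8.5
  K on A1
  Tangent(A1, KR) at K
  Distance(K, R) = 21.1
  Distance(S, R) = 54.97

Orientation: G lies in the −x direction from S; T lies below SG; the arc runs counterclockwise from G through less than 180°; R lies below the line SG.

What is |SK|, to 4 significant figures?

49.67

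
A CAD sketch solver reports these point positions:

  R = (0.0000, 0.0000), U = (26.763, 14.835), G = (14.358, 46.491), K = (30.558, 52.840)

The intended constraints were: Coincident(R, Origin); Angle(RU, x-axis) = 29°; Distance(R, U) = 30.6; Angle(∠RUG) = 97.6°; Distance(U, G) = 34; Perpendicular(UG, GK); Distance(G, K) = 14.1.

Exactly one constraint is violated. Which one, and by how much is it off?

Distance(G, K) = 14.1 — off by 3.30.

R = (0.00, 0.00) ✓; RU at 29.00° ✓; |RU| = 30.60 ✓; ∠RUG = 97.60° ✓; |UG| = 34.00 ✓; ∠(UG, GK) = 90.00° ✓; |GK| = 17.40 ✗.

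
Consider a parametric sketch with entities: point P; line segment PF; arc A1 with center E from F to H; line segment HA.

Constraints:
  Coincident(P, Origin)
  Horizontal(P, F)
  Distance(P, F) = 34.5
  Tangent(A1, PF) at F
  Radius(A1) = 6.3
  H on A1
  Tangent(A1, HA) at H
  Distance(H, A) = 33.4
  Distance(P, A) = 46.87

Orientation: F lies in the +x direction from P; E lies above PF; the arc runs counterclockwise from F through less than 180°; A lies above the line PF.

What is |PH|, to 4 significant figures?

41.18

Checks: P.y = 0.00, F.y = 0.00 ✓; ∠(EF, FP) = 90.00° ✓; |EF| = 6.300 ✓; |EH| = 6.300 ✓; ∠(EH, HA) = 90.00° ✓; |HA| = 33.40 ✓; |PA| = 46.87 ✓.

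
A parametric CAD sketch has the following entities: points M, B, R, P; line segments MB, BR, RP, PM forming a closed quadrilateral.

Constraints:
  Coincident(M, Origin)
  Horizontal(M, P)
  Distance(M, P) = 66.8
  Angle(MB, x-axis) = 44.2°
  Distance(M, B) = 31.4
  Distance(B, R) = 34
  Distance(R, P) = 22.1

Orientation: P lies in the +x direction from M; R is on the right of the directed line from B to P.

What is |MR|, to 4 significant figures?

45.14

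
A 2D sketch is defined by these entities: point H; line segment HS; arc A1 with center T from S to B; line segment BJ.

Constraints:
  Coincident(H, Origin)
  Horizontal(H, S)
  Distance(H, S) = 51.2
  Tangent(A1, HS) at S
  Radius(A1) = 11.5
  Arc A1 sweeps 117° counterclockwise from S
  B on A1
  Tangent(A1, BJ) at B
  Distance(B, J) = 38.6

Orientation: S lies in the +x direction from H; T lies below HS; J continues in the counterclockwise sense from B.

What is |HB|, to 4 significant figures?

44.24

The tangent condition forces TS to be normal to HS, so T = S + (0, -11.5) = (51.20, -11.50). On A1, S sits at bearing 90° from T; a 117° counterclockwise sweep puts B at bearing 207°, so B = T + 11.5·(cos 207°, sin 207°) = (40.95, -16.72). Then |HB| = |B − H| = 44.24.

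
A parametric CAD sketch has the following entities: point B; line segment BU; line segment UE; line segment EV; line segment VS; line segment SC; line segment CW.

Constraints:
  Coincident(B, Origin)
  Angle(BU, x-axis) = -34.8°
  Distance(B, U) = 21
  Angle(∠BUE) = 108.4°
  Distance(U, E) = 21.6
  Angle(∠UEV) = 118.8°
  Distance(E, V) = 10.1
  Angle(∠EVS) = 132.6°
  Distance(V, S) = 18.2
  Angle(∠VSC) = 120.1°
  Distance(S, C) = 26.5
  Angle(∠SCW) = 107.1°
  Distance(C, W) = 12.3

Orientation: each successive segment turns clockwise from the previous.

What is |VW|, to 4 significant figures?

39.45

∠VSC = 120.1° gives SC at 85.10° from the x-axis; with |SC| = 26.5, C = (-11.36, 1.967). ∠SCW = 107.1° gives CW at 12.20° from the x-axis; with |CW| = 12.3, W = (0.6584, 4.567). Then |VW| = |W − V| = 39.45.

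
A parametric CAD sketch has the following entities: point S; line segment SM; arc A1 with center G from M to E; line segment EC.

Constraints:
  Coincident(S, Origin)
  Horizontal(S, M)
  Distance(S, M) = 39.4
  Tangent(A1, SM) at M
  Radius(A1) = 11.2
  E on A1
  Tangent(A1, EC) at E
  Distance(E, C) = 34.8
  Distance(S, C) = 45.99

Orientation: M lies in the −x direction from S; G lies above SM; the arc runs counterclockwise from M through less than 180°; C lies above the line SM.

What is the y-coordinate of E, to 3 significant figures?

8.21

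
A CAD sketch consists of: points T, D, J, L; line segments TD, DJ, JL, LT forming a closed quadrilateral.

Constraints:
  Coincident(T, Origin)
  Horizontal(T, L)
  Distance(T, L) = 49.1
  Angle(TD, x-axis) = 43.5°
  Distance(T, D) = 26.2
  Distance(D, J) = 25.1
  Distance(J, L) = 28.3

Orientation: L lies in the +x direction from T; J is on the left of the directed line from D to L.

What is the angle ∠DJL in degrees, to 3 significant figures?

81.9°

Checks: |DJ| = 25.10 ✓; |JL| = 28.30 ✓.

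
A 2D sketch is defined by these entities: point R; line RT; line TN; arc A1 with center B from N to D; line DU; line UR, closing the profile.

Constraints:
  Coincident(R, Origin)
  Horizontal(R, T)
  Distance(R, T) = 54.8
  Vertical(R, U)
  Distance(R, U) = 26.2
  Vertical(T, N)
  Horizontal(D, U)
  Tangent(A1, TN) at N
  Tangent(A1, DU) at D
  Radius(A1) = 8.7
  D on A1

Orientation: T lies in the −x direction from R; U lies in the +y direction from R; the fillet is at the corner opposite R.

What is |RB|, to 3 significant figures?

49.3

R is at the origin; RT is horizontal with |RT| = 54.8 and T on the −x side, so T = (-54.8, 0.00). R and U share the same x with |RU| = 26.2 and U on the +y side, so U = (0.00, 26.2). The virtual corner opposite R is at (-54.8, 26.2). Tangency of A1 to TN means the radius BN is perpendicular to TN and A1 meets DU tangentially, so BD is at right angles to DU, with radius 8.7, so the center B sits 8.7 in from both sides at B = (-46.1, 17.5). Then |RB| = |B − R| = 49.3.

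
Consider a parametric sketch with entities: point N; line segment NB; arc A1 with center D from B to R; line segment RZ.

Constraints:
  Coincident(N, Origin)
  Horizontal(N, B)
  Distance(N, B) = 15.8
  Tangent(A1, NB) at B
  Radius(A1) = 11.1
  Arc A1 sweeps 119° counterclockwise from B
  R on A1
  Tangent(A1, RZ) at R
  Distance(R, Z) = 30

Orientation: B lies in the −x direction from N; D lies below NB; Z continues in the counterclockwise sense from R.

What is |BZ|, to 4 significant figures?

42.99

N is at the origin; NB is horizontal with |NB| = 15.8 and B on the −x side, so B = (-15.80, 0.000). A1 meets NB tangentially, so DB is at right angles to NB, so D = B + (0, -11.1) = (-15.80, -11.10). On A1, B sits at bearing 90° from D; a 119° counterclockwise sweep puts R at bearing 209°, so R = D + 11.1·(cos 209°, sin 209°) = (-25.51, -16.48). A1 meets RZ tangentially, so DR is at right angles to RZ, so RZ runs along (−sin 209°, cos 209°); with |RZ| = 30.0, Z = (-10.96, -42.72). Then |BZ| = |Z − B| = 42.99.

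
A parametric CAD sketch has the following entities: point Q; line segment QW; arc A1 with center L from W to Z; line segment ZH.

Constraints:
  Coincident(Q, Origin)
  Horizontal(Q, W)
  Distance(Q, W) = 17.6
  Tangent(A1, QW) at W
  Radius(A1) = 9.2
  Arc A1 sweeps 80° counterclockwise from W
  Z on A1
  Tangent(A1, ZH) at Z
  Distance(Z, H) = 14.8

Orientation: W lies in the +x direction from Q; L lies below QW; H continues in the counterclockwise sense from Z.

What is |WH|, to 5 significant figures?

25.042

Q is at the origin; QW is horizontal with |QW| = 17.6 and W on the +x side, so W = (17.600, 0.0000). The tangent condition forces LW to be normal to QW, so L = W + (0, -9.2) = (17.600, -9.2000). On A1, W sits at bearing 90° from L; an 80° counterclockwise sweep puts Z at bearing 170°, so Z = L + 9.2·(cos 170°, sin 170°) = (8.5398, -7.6024). Tangency of A1 to ZH means the radius LZ is perpendicular to ZH, so ZH runs along (−sin 170°, cos 170°); with |ZH| = 14.8, H = (5.9698, -22.178). Then |WH| = |H − W| = 25.042.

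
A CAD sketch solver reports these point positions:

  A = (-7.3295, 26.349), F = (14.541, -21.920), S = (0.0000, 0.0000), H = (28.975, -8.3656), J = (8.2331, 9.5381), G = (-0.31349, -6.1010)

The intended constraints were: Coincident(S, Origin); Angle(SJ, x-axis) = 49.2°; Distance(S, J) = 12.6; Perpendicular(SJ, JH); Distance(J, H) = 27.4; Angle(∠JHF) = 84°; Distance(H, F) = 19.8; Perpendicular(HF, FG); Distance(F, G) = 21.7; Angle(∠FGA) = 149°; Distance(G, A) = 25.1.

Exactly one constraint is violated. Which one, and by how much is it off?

Distance(G, A) = 25.1 — off by 8.10.

S = (0.00, 0.00) ✓; SJ at 49.20° ✓; |SJ| = 12.60 ✓; ∠(SJ, JH) = 90.00° ✓; |JH| = 27.40 ✓; ∠JHF = 84.00° ✓; |HF| = 19.80 ✓; ∠(HF, FG) = 90.00° ✓; |FG| = 21.70 ✓; ∠FGA = 149.0° ✓; |GA| = 33.20 ✗.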